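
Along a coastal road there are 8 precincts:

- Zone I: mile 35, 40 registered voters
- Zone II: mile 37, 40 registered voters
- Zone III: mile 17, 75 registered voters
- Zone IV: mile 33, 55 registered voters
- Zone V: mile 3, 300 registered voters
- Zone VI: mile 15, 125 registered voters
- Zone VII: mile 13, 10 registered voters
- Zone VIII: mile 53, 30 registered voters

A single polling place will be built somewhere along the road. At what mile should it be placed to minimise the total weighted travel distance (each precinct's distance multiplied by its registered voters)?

For a sum of weighted absolute distances on a line, the optimum is the weighted median (not the mean). Total weight W = 675; half-weight = 337.5.
Sort by position and accumulate weight:
  mile 3 (Zone V, w=300) → cum 300
  mile 13 (Zone VII, w=10) → cum 310
  mile 15 (Zone VI, w=125) → cum 435  ≥ 337.5 → median here
  mile 17 (Zone III, w=75) → cum 510
  mile 33 (Zone IV, w=55) → cum 565
  mile 35 (Zone I, w=40) → cum 605
  mile 37 (Zone II, w=40) → cum 645
  mile 53 (Zone VIII, w=30) → cum 675
Optimal location: mile 15.

x = 15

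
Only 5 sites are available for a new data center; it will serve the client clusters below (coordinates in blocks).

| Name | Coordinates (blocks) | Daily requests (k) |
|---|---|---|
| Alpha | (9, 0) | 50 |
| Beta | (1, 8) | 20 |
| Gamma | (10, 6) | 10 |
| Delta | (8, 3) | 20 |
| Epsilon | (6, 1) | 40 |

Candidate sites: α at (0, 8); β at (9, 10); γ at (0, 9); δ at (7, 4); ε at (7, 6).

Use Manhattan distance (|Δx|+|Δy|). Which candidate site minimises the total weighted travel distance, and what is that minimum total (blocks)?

Total weighted distance at each candidate:
  α (0, 8): total = 1770
  β (9, 10): total = 1390
  γ (0, 9): total = 1910
  δ (7, 4): total = 750
  ε (7, 6): total = 910
Minimum is at δ with total 750 blocks.

δ, total 750 blocks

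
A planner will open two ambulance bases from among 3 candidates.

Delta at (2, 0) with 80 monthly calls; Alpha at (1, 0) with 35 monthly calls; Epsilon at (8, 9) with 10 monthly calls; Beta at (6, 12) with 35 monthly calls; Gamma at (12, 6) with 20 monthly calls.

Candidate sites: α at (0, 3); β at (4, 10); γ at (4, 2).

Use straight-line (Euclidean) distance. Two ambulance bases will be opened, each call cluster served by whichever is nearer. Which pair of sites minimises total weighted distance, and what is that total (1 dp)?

{β, γ}, total 671.6

Evaluate every pair (each demand assigned to the nearer of the two):
  {β, γ}: total = 671.6
  {α, β}: total = 718.2
  {α, γ}: total = 953.4
Best pair: {β, γ} with total 671.6.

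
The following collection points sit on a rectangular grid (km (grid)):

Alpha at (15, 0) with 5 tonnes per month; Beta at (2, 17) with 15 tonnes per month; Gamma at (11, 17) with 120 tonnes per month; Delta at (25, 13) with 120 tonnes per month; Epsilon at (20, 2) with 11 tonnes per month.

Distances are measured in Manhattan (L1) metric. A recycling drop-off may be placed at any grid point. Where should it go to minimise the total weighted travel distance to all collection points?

(15, 13)

Manhattan distance separates: Σwᵢ(|x−xᵢ|+|y−yᵢ|) = Σwᵢ|x−xᵢ| + Σwᵢ|y−yᵢ|, so x and y are optimised independently as 1-D weighted medians.
Total weight W = 271; half = 135.5.
x-coordinate, sorted with cumulative weight:
  x=2 (Beta, w=15) cum 15
  x=11 (Gamma, w=120) cum 135
  x=15 (Alpha, w=5) cum 140  ← median
  x=20 (Epsilon, w=11) cum 151
  x=25 (Delta, w=120) cum 271
⇒ x* = 15
y-coordinate, sorted with cumulative weight:
  y=0 (Alpha, w=5) cum 5
  y=2 (Epsilon, w=11) cum 16
  y=13 (Delta, w=120) cum 136  ← median
  y=17 (Beta, w=15) cum 151
  y=17 (Gamma, w=120) cum 271
⇒ y* = 13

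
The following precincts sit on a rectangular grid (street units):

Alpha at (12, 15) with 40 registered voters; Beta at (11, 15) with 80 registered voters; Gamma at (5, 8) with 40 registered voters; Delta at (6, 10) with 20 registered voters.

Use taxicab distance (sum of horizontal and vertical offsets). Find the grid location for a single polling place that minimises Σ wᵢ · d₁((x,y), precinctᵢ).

Manhattan distance separates: Σwᵢ(|x−xᵢ|+|y−yᵢ|) = Σwᵢ|x−xᵢ| + Σwᵢ|y−yᵢ|, so x and y are optimised independently as 1-D weighted medians.
Total weight W = 180; half = 90.
x-coordinate, sorted with cumulative weight:
  x=5 (Gamma, w=40) cum 40
  x=6 (Delta, w=20) cum 60
  x=11 (Beta, w=80) cum 140  ← median
  x=12 (Alpha, w=40) cum 180
⇒ x* = 11
y-coordinate, sorted with cumulative weight:
  y=8 (Gamma, w=40) cum 40
  y=10 (Delta, w=20) cum 60
  y=15 (Alpha, w=40) cum 100  ← median
  y=15 (Beta, w=80) cum 180
⇒ y* = 15

(11, 15)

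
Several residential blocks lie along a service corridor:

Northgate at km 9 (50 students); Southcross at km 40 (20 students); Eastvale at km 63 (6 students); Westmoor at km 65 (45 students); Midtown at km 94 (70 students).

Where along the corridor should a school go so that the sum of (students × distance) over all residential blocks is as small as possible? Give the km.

For a sum of weighted absolute distances on a line, the optimum is the weighted median (not the mean). Total weight W = 191; half-weight = 95.5.
Sort by position and accumulate weight:
  km 9 (Northgate, w=50) → cum 50
  km 40 (Southcross, w=20) → cum 70
  km 63 (Eastvale, w=6) → cum 76
  km 65 (Westmoor, w=45) → cum 121  ≥ 95.5 → median here
  km 94 (Midtown, w=70) → cum 191
Optimal location: km 65.

x = 65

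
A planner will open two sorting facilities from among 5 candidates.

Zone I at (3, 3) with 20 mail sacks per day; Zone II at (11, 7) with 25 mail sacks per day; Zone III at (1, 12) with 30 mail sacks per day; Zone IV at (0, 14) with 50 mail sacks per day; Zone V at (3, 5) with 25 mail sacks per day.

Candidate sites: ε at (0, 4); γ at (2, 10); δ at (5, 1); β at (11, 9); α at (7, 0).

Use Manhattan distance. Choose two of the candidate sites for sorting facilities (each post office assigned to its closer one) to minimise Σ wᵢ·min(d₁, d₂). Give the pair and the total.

Evaluate every pair (each demand assigned to the nearer of the two):
  {γ, β}: total = 750
  {ε, γ}: total = 870
  {γ, δ}: total = 920
  {γ, α}: total = 955
  {ε, β}: total = 1000
  {ε, α}: total = 1225
  {ε, δ}: total = 1250
  {δ, β}: total = 1470
  {β, α}: total = 1605
  {δ, α}: total = 1855
Best pair: {γ, β} with total 750.

{γ, β}, total 750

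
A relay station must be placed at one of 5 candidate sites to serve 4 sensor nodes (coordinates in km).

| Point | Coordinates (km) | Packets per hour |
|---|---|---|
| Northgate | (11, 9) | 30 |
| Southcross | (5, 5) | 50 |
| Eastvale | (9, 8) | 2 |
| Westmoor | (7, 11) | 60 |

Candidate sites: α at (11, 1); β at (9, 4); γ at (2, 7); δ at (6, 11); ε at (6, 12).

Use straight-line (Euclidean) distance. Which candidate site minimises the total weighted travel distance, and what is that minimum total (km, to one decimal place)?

δ, total 534.2 km

Total weighted distance at each candidate:
  α (11, 1): total = 1261.3
  β (9, 4): total = 812.5
  γ (2, 7): total = 855.2
  δ (6, 11): total = 534.2
  ε (6, 12): total = 623.3
Minimum is at δ with total 534.2 km.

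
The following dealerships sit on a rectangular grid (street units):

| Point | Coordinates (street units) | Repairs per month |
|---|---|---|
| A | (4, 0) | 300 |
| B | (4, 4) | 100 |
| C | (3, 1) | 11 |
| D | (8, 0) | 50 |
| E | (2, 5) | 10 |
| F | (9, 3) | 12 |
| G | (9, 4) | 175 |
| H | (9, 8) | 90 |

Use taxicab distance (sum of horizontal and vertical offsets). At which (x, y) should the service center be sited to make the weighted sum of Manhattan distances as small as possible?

Manhattan distance separates: Σwᵢ(|x−xᵢ|+|y−yᵢ|) = Σwᵢ|x−xᵢ| + Σwᵢ|y−yᵢ|, so x and y are optimised independently as 1-D weighted medians.
Total weight W = 748; half = 374.
x-coordinate, sorted with cumulative weight:
  x=2 (E, w=10) cum 10
  x=3 (C, w=11) cum 21
  x=4 (A, w=300) cum 321
  x=4 (B, w=100) cum 421  ← median
  x=8 (D, w=50) cum 471
  x=9 (F, w=12) cum 483
  x=9 (G, w=175) cum 658
  x=9 (H, w=90) cum 748
⇒ x* = 4
y-coordinate, sorted with cumulative weight:
  y=0 (A, w=300) cum 300
  y=0 (D, w=50) cum 350
  y=1 (C, w=11) cum 361
  y=3 (F, w=12) cum 373
  y=4 (B, w=100) cum 473  ← median
  y=4 (G, w=175) cum 648
  y=5 (E, w=10) cum 658
  y=8 (H, w=90) cum 748
⇒ y* = 4

(4, 4)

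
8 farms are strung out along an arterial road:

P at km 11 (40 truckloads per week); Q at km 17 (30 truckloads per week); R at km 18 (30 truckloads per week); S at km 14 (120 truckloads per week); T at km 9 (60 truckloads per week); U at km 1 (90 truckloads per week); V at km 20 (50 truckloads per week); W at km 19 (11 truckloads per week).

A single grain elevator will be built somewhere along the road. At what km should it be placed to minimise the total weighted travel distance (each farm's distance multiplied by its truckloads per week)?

x = 14

For a sum of weighted absolute distances on a line, the optimum is the weighted median (not the mean). Total weight W = 431; half-weight = 215.5.
Sort by position and accumulate weight:
  km 1 (U, w=90) → cum 90
  km 9 (T, w=60) → cum 150
  km 11 (P, w=40) → cum 190
  km 14 (S, w=120) → cum 310  ≥ 215.5 → median here
  km 17 (Q, w=30) → cum 340
  km 18 (R, w=30) → cum 370
  km 19 (W, w=11) → cum 381
  km 20 (V, w=50) → cum 431
Optimal location: km 14.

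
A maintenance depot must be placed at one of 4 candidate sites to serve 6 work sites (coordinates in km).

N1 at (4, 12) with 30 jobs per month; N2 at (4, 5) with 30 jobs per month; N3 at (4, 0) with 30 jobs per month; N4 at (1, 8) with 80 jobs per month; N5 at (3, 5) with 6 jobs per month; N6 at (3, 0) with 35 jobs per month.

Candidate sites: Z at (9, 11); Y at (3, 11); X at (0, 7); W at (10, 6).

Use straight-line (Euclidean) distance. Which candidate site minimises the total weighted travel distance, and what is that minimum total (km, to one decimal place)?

X, total 969.4 km

Total weighted distance at each candidate:
  Z (9, 11): total = 1922.8
  Y (3, 11): total = 1265.7
  X (0, 7): total = 969.4
  W (10, 6): total = 1794.3
Minimum is at X with total 969.4 km.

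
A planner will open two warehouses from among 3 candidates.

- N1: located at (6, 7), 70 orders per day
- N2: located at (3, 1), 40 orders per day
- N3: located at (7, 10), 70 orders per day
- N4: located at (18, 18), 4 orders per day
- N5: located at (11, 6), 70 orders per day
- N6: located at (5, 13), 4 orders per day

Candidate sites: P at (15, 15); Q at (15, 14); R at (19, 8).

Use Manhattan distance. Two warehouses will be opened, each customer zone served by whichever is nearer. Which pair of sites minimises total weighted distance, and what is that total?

Evaluate every pair (each demand assigned to the nearer of the two):
  {Q, R}: total = 3512
  {P, R}: total = 3582
  {P, Q}: total = 3868
Best pair: {Q, R} with total 3512.

{Q, R}, total 3512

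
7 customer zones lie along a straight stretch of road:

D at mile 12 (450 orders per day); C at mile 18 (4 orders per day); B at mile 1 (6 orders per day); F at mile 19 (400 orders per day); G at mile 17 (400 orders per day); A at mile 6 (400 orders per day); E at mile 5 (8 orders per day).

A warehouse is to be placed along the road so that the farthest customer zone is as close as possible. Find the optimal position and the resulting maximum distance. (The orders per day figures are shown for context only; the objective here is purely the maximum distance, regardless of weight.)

location 10, max distance 9

The 1-center on a line is the midpoint of the two extreme points: leftmost at 1, rightmost at 19.
Optimal location = (1 + 19)/2 = 10; maximum distance = (19 − 1)/2 = 9.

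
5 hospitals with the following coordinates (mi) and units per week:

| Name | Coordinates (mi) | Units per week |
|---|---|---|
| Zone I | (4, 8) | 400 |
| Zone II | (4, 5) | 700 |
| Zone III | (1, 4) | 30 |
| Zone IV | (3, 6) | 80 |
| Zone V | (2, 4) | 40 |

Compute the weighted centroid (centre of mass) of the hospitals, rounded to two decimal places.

The minimiser of Σwᵢ‖p−pᵢ‖² is the weighted centroid p* = (Σwᵢpᵢ)/(Σwᵢ).
Σwᵢ = 1250.
Σwᵢxᵢ = 400·4 + 700·4 + 30·1 + 80·3 + 40·2 = 4750.
Σwᵢyᵢ = 400·8 + 700·5 + 30·4 + 80·6 + 40·4 = 7460.
x* = 4750/1250 = 3.80, y* = 7460/1250 = 5.97.

(3.80, 5.97)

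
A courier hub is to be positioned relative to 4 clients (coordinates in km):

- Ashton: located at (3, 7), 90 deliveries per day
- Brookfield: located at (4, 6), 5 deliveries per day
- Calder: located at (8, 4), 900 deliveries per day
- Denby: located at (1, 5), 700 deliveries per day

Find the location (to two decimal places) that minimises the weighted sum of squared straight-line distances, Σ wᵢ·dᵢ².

The minimiser of Σwᵢ‖p−pᵢ‖² is the weighted centroid p* = (Σwᵢpᵢ)/(Σwᵢ).
Σwᵢ = 1695.
Σwᵢxᵢ = 90·3 + 5·4 + 900·8 + 700·1 = 8190.
Σwᵢyᵢ = 90·7 + 5·6 + 900·4 + 700·5 = 7760.
x* = 8190/1695 = 4.83, y* = 7760/1695 = 4.58.

(4.83, 4.58)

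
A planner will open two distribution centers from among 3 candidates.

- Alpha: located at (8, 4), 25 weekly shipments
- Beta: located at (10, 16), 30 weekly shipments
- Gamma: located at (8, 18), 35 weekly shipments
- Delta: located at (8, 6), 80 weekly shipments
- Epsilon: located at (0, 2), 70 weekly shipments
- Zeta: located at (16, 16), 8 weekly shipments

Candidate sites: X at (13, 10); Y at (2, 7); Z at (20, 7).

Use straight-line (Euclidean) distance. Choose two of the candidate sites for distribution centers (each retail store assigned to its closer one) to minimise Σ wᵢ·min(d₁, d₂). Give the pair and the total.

Evaluate every pair (each demand assigned to the nearer of the two):
  {X, Y}: total = 1616.4
  {Y, Z}: total = 1909.9
  {X, Z}: total = 2361.1
Best pair: {X, Y} with total 1616.4.

{X, Y}, total 1616.4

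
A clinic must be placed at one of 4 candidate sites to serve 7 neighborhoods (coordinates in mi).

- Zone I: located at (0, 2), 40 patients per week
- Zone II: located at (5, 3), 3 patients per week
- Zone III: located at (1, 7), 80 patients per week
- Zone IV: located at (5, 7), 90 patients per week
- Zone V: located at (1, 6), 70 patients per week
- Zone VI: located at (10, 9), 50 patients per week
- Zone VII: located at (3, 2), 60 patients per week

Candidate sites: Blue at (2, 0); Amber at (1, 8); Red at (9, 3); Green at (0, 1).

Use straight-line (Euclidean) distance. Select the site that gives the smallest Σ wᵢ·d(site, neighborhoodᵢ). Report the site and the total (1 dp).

Total weighted distance at each candidate:
  Blue (2, 0): total = 2539.0
  Amber (1, 8): total = 1685.8
  Red (9, 3): total = 2866.1
  Green (0, 1): total = 2432.7
Minimum is at Amber with total 1685.8 mi.

Amber, total 1685.8 mi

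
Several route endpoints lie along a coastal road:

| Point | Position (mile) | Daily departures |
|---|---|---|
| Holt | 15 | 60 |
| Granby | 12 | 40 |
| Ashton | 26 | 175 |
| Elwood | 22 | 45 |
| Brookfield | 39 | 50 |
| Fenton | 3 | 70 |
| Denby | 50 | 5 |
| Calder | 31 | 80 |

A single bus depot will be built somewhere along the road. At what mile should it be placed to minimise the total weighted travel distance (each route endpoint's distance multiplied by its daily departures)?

For a sum of weighted absolute distances on a line, the optimum is the weighted median (not the mean). Total weight W = 525; half-weight = 262.5.
Sort by position and accumulate weight:
  mile 3 (Fenton, w=70) → cum 70
  mile 12 (Granby, w=40) → cum 110
  mile 15 (Holt, w=60) → cum 170
  mile 22 (Elwood, w=45) → cum 215
  mile 26 (Ashton, w=175) → cum 390  ≥ 262.5 → median here
  mile 31 (Calder, w=80) → cum 470
  mile 39 (Brookfield, w=50) → cum 520
  mile 50 (Denby, w=5) → cum 525
Optimal location: mile 26.

x = 26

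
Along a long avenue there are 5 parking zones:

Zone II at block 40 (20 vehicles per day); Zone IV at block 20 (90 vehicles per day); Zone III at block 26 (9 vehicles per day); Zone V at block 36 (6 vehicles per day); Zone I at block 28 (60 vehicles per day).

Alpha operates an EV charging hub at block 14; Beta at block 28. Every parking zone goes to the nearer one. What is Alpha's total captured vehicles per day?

The indifferent point is the midpoint (14+28)/2 = 21; parking zones left of it (closer to Alpha at 14) go to Alpha, those right go to Beta.
  Zone IV at 20 (w=90) → Alpha
  Zone III at 26 (w=9) → Beta
  Zone I at 28 (w=60) → Beta
  Zone V at 36 (w=6) → Beta
  Zone II at 40 (w=20) → Beta
Alpha captures 90; Beta captures 95.

90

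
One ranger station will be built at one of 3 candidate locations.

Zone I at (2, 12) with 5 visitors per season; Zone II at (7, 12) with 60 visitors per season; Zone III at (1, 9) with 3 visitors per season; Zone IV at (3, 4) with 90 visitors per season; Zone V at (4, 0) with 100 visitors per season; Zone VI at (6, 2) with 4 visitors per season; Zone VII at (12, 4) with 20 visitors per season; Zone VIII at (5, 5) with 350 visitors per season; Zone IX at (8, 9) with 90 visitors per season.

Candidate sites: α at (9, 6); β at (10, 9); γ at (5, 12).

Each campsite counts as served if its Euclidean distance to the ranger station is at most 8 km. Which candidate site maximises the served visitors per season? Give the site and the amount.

α, covering 714

Coverage radius r = 8 km; a point is covered iff (Δx)²+(Δy)² ≤ 8² = 64.
  α (9, 6): covers {Zone II, Zone IV, Zone V, Zone VI, Zone VII, Zone VIII, Zone IX} → 714
  β (10, 9): covers {Zone II, Zone VII, Zone VIII, Zone IX} → 520
  γ (5, 12): covers {Zone I, Zone II, Zone III, Zone VIII, Zone IX} → 508
Maximum coverage at α: 714 visitors per season.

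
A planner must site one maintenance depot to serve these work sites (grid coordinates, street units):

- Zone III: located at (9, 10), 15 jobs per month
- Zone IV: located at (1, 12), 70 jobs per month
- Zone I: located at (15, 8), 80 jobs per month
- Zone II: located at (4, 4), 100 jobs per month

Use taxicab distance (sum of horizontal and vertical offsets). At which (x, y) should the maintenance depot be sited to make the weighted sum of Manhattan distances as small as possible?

Manhattan distance separates: Σwᵢ(|x−xᵢ|+|y−yᵢ|) = Σwᵢ|x−xᵢ| + Σwᵢ|y−yᵢ|, so x and y are optimised independently as 1-D weighted medians.
Total weight W = 265; half = 132.5.
x-coordinate, sorted with cumulative weight:
  x=1 (Zone IV, w=70) cum 70
  x=4 (Zone II, w=100) cum 170  ← median
  x=9 (Zone III, w=15) cum 185
  x=15 (Zone I, w=80) cum 265
⇒ x* = 4
y-coordinate, sorted with cumulative weight:
  y=4 (Zone II, w=100) cum 100
  y=8 (Zone I, w=80) cum 180  ← median
  y=10 (Zone III, w=15) cum 195
  y=12 (Zone IV, w=70) cum 265
⇒ y* = 8

(4, 8)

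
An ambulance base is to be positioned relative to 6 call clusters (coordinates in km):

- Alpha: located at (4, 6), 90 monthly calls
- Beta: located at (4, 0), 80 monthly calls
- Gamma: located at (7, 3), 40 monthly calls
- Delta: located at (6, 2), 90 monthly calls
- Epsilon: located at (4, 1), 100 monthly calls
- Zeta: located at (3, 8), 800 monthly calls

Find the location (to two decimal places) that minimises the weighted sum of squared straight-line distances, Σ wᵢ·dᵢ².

(3.58, 6.12)

The minimiser of Σwᵢ‖p−pᵢ‖² is the weighted centroid p* = (Σwᵢpᵢ)/(Σwᵢ).
Σwᵢ = 1200.
Σwᵢxᵢ = 90·4 + 80·4 + 40·7 + 90·6 + 100·4 + 800·3 = 4300.
Σwᵢyᵢ = 90·6 + 80·0 + 40·3 + 90·2 + 100·1 + 800·8 = 7340.
x* = 4300/1200 = 3.58, y* = 7340/1200 = 6.12.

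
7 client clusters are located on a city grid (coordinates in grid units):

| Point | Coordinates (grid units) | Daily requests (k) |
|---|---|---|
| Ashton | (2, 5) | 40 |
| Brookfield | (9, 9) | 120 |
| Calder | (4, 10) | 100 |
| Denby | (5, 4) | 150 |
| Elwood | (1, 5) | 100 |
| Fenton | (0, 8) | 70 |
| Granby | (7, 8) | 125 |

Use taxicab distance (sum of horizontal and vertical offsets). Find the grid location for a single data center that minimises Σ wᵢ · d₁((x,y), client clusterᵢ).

(5, 8)

Manhattan distance separates: Σwᵢ(|x−xᵢ|+|y−yᵢ|) = Σwᵢ|x−xᵢ| + Σwᵢ|y−yᵢ|, so x and y are optimised independently as 1-D weighted medians.
Total weight W = 705; half = 352.5.
x-coordinate, sorted with cumulative weight:
  x=0 (Fenton, w=70) cum 70
  x=1 (Elwood, w=100) cum 170
  x=2 (Ashton, w=40) cum 210
  x=4 (Calder, w=100) cum 310
  x=5 (Denby, w=150) cum 460  ← median
  x=7 (Granby, w=125) cum 585
  x=9 (Brookfield, w=120) cum 705
⇒ x* = 5
y-coordinate, sorted with cumulative weight:
  y=4 (Denby, w=150) cum 150
  y=5 (Ashton, w=40) cum 190
  y=5 (Elwood, w=100) cum 290
  y=8 (Fenton, w=70) cum 360  ← median
  y=8 (Granby, w=125) cum 485
  y=9 (Brookfield, w=120) cum 605
  y=10 (Calder, w=100) cum 705
⇒ y* = 8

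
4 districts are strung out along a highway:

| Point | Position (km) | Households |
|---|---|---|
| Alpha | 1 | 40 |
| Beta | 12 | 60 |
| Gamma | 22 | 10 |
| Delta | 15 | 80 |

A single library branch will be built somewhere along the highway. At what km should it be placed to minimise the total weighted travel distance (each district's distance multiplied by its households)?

x = 12

For a sum of weighted absolute distances on a line, the optimum is the weighted median (not the mean). Total weight W = 190; half-weight = 95.
Sort by position and accumulate weight:
  km 1 (Alpha, w=40) → cum 40
  km 12 (Beta, w=60) → cum 100  ≥ 95 → median here
  km 15 (Delta, w=80) → cum 180
  km 22 (Gamma, w=10) → cum 190
Optimal location: km 12.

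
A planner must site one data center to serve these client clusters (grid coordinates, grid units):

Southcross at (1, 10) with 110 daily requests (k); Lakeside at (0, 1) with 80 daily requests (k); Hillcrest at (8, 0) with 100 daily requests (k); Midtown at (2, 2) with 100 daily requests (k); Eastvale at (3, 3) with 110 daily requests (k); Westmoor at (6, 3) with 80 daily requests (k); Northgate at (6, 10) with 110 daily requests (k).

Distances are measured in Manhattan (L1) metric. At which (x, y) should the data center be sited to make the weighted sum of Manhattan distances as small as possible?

(3, 3)

Manhattan distance separates: Σwᵢ(|x−xᵢ|+|y−yᵢ|) = Σwᵢ|x−xᵢ| + Σwᵢ|y−yᵢ|, so x and y are optimised independently as 1-D weighted medians.
Total weight W = 690; half = 345.
x-coordinate, sorted with cumulative weight:
  x=0 (Lakeside, w=80) cum 80
  x=1 (Southcross, w=110) cum 190
  x=2 (Midtown, w=100) cum 290
  x=3 (Eastvale, w=110) cum 400  ← median
  x=6 (Westmoor, w=80) cum 480
  x=6 (Northgate, w=110) cum 590
  x=8 (Hillcrest, w=100) cum 690
⇒ x* = 3
y-coordinate, sorted with cumulative weight:
  y=0 (Hillcrest, w=100) cum 100
  y=1 (Lakeside, w=80) cum 180
  y=2 (Midtown, w=100) cum 280
  y=3 (Eastvale, w=110) cum 390  ← median
  y=3 (Westmoor, w=80) cum 470
  y=10 (Southcross, w=110) cum 580
  y=10 (Northgate, w=110) cum 690
⇒ y* = 3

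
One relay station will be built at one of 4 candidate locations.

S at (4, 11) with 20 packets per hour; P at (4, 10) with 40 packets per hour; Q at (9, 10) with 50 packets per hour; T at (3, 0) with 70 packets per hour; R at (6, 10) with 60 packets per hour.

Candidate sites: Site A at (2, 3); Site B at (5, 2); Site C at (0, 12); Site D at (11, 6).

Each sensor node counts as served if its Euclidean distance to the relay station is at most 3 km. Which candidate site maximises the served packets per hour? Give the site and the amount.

Site B, covering 70

Coverage radius r = 3 km; a point is covered iff (Δx)²+(Δy)² ≤ 3² = 9.
  Site A (2, 3): covers {none} → 0
  Site B (5, 2): covers {T} → 70
  Site C (0, 12): covers {none} → 0
  Site D (11, 6): covers {none} → 0
Maximum coverage at Site B: 70 packets per hour.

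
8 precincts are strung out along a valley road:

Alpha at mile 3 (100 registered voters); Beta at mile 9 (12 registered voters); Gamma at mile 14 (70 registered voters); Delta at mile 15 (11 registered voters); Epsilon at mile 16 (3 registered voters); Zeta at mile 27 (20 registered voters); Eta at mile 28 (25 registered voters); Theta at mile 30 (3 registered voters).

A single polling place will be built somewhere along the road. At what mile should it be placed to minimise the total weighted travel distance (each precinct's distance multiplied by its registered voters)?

x = 14

For a sum of weighted absolute distances on a line, the optimum is the weighted median (not the mean). Total weight W = 244; half-weight = 122.
Sort by position and accumulate weight:
  mile 3 (Alpha, w=100) → cum 100
  mile 9 (Beta, w=12) → cum 112
  mile 14 (Gamma, w=70) → cum 182  ≥ 122 → median here
  mile 15 (Delta, w=11) → cum 193
  mile 16 (Epsilon, w=3) → cum 196
  mile 27 (Zeta, w=20) → cum 216
  mile 28 (Eta, w=25) → cum 241
  mile 30 (Theta, w=3) → cum 244
Optimal location: mile 14.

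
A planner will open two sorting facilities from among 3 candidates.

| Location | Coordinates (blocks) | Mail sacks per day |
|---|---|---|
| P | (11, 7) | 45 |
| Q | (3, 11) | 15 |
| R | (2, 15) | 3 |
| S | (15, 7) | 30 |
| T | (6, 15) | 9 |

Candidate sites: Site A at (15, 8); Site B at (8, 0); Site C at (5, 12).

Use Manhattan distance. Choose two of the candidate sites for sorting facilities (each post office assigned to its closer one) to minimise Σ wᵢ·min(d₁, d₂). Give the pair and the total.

{Site A, Site C}, total 354

Evaluate every pair (each demand assigned to the nearer of the two):
  {Site A, Site C}: total = 354
  {Site A, Site B}: total = 684
  {Site B, Site C}: total = 969
Best pair: {Site A, Site C} with total 354.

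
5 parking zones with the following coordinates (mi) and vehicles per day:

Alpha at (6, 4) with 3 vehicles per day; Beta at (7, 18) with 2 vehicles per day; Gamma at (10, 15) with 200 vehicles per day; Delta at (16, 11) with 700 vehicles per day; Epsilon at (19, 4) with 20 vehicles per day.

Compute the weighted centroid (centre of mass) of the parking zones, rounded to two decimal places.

The minimiser of Σwᵢ‖p−pᵢ‖² is the weighted centroid p* = (Σwᵢpᵢ)/(Σwᵢ).
Σwᵢ = 925.
Σwᵢxᵢ = 3·6 + 2·7 + 200·10 + 700·16 + 20·19 = 13612.
Σwᵢyᵢ = 3·4 + 2·18 + 200·15 + 700·11 + 20·4 = 10828.
x* = 13612/925 = 14.72, y* = 10828/925 = 11.71.

(14.72, 11.71)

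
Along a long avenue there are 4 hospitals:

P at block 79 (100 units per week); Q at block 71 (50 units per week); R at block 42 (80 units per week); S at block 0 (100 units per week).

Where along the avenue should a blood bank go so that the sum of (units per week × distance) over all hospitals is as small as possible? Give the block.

For a sum of weighted absolute distances on a line, the optimum is the weighted median (not the mean). Total weight W = 330; half-weight = 165.
Sort by position and accumulate weight:
  block 0 (S, w=100) → cum 100
  block 42 (R, w=80) → cum 180  ≥ 165 → median here
  block 71 (Q, w=50) → cum 230
  block 79 (P, w=100) → cum 330
Optimal location: block 42.

x = 42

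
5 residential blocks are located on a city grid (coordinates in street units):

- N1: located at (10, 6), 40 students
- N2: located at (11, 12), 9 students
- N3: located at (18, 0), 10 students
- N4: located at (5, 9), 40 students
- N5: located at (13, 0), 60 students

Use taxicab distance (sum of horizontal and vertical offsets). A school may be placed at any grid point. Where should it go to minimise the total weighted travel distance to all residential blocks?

(10, 6)

Manhattan distance separates: Σwᵢ(|x−xᵢ|+|y−yᵢ|) = Σwᵢ|x−xᵢ| + Σwᵢ|y−yᵢ|, so x and y are optimised independently as 1-D weighted medians.
Total weight W = 159; half = 79.5.
x-coordinate, sorted with cumulative weight:
  x=5 (N4, w=40) cum 40
  x=10 (N1, w=40) cum 80  ← median
  x=11 (N2, w=9) cum 89
  x=13 (N5, w=60) cum 149
  x=18 (N3, w=10) cum 159
⇒ x* = 10
y-coordinate, sorted with cumulative weight:
  y=0 (N3, w=10) cum 10
  y=0 (N5, w=60) cum 70
  y=6 (N1, w=40) cum 110  ← median
  y=9 (N4, w=40) cum 150
  y=12 (N2, w=9) cum 159
⇒ y* = 6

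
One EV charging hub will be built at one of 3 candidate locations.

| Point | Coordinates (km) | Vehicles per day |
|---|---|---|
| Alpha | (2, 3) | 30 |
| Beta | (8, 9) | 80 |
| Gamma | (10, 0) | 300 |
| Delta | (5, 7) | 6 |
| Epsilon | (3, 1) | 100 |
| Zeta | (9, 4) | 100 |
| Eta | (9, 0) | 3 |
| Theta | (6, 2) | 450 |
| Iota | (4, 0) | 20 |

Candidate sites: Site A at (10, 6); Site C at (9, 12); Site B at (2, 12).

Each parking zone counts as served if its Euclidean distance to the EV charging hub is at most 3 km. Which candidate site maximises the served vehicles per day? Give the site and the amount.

Site A, covering 100

Coverage radius r = 3 km; a point is covered iff (Δx)²+(Δy)² ≤ 3² = 9.
  Site A (10, 6): covers {Zeta} → 100
  Site C (9, 12): covers {none} → 0
  Site B (2, 12): covers {none} → 0
Maximum coverage at Site A: 100 vehicles per day.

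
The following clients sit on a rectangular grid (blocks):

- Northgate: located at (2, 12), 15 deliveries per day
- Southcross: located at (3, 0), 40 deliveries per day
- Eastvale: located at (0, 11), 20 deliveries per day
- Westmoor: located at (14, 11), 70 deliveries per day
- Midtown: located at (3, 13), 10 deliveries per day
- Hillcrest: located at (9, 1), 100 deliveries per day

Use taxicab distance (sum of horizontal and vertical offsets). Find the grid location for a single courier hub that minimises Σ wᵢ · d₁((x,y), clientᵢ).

(9, 1)

Manhattan distance separates: Σwᵢ(|x−xᵢ|+|y−yᵢ|) = Σwᵢ|x−xᵢ| + Σwᵢ|y−yᵢ|, so x and y are optimised independently as 1-D weighted medians.
Total weight W = 255; half = 127.5.
x-coordinate, sorted with cumulative weight:
  x=0 (Eastvale, w=20) cum 20
  x=2 (Northgate, w=15) cum 35
  x=3 (Southcross, w=40) cum 75
  x=3 (Midtown, w=10) cum 85
  x=9 (Hillcrest, w=100) cum 185  ← median
  x=14 (Westmoor, w=70) cum 255
⇒ x* = 9
y-coordinate, sorted with cumulative weight:
  y=0 (Southcross, w=40) cum 40
  y=1 (Hillcrest, w=100) cum 140  ← median
  y=11 (Eastvale, w=20) cum 160
  y=11 (Westmoor, w=70) cum 230
  y=12 (Northgate, w=15) cum 245
  y=13 (Midtown, w=10) cum 255
⇒ y* = 1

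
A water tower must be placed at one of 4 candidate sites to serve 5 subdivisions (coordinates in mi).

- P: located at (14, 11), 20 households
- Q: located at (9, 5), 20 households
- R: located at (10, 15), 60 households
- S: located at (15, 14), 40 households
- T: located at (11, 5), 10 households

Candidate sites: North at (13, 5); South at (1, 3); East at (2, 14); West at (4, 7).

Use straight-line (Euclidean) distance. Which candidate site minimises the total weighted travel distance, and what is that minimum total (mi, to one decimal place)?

Total weighted distance at each candidate:
  North (13, 5): total = 1216.9
  South (1, 3): total = 2184.4
  East (2, 14): total = 1606.4
  West (4, 7): total = 1517.4
Minimum is at North with total 1216.9 mi.

North, total 1216.9 mi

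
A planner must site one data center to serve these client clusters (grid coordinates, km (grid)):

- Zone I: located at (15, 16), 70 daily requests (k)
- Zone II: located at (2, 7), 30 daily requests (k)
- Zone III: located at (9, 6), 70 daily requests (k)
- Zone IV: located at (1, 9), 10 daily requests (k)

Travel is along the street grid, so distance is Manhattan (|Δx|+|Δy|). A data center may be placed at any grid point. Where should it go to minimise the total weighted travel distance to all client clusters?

(9, 7)

Manhattan distance separates: Σwᵢ(|x−xᵢ|+|y−yᵢ|) = Σwᵢ|x−xᵢ| + Σwᵢ|y−yᵢ|, so x and y are optimised independently as 1-D weighted medians.
Total weight W = 180; half = 90.
x-coordinate, sorted with cumulative weight:
  x=1 (Zone IV, w=10) cum 10
  x=2 (Zone II, w=30) cum 40
  x=9 (Zone III, w=70) cum 110  ← median
  x=15 (Zone I, w=70) cum 180
⇒ x* = 9
y-coordinate, sorted with cumulative weight:
  y=6 (Zone III, w=70) cum 70
  y=7 (Zone II, w=30) cum 100  ← median
  y=9 (Zone IV, w=10) cum 110
  y=16 (Zone I, w=70) cum 180
⇒ y* = 7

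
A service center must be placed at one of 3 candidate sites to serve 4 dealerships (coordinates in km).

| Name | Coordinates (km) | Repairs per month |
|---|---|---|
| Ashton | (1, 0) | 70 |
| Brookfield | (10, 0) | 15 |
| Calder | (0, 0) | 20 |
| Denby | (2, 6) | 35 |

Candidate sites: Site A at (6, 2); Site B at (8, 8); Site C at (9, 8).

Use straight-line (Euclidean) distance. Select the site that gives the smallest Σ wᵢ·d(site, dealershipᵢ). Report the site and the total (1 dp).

Total weighted distance at each candidate:
  Site A (6, 2): total = 768.5
  Site B (8, 8): total = 1315.4
  Site C (9, 8): total = 1408.5
Minimum is at Site A with total 768.5 km.

Site A, total 768.5 km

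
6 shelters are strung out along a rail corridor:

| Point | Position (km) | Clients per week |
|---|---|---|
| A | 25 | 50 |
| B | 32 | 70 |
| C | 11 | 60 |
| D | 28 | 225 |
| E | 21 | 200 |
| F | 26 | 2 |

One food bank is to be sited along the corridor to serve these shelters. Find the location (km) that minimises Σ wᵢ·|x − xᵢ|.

x = 25

For a sum of weighted absolute distances on a line, the optimum is the weighted median (not the mean). Total weight W = 607; half-weight = 303.5.
Sort by position and accumulate weight:
  km 11 (C, w=60) → cum 60
  km 21 (E, w=200) → cum 260
  km 25 (A, w=50) → cum 310  ≥ 303.5 → median here
  km 26 (F, w=2) → cum 312
  km 28 (D, w=225) → cum 537
  km 32 (B, w=70) → cum 607
Optimal location: km 25.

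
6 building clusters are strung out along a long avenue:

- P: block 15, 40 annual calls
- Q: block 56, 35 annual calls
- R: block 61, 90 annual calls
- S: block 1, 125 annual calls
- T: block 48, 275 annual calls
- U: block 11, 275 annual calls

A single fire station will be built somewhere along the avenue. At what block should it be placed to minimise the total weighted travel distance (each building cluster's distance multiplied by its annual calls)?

x = 15

For a sum of weighted absolute distances on a line, the optimum is the weighted median (not the mean). Total weight W = 840; half-weight = 420.
Sort by position and accumulate weight:
  block 1 (S, w=125) → cum 125
  block 11 (U, w=275) → cum 400
  block 15 (P, w=40) → cum 440  ≥ 420 → median here
  block 48 (T, w=275) → cum 715
  block 56 (Q, w=35) → cum 750
  block 61 (R, w=90) → cum 840
Optimal location: block 15.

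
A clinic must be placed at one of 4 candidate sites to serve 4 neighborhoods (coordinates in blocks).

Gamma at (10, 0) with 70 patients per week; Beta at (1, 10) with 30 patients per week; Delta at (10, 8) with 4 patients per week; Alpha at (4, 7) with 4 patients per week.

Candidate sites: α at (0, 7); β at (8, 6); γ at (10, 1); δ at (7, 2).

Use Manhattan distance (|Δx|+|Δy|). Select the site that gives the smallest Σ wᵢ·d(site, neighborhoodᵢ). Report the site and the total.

γ, total 686 blocks

Total weighted distance at each candidate:
  α (0, 7): total = 1370
  β (8, 6): total = 926
  γ (10, 1): total = 686
  δ (7, 2): total = 838
Minimum is at γ with total 686 blocks.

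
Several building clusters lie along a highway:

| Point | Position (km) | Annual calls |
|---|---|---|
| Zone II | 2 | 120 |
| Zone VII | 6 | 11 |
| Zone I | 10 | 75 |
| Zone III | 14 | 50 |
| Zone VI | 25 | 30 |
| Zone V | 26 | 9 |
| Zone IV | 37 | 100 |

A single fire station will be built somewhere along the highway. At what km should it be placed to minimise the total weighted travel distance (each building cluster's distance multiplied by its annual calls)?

x = 10

For a sum of weighted absolute distances on a line, the optimum is the weighted median (not the mean). Total weight W = 395; half-weight = 197.5.
Sort by position and accumulate weight:
  km 2 (Zone II, w=120) → cum 120
  km 6 (Zone VII, w=11) → cum 131
  km 10 (Zone I, w=75) → cum 206  ≥ 197.5 → median here
  km 14 (Zone III, w=50) → cum 256
  km 25 (Zone VI, w=30) → cum 286
  km 26 (Zone V, w=9) → cum 295
  km 37 (Zone IV, w=100) → cum 395
Optimal location: km 10.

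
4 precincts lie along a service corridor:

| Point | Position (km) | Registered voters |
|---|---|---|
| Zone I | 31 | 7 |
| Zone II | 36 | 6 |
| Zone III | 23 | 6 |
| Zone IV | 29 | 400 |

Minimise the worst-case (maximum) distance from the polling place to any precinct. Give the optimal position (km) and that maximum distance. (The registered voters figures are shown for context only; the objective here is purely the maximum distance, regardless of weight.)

location 29.5, max distance 6.5

The 1-center on a line is the midpoint of the two extreme points: leftmost at 23, rightmost at 36.
Optimal location = (23 + 36)/2 = 29.5; maximum distance = (36 − 23)/2 = 6.5.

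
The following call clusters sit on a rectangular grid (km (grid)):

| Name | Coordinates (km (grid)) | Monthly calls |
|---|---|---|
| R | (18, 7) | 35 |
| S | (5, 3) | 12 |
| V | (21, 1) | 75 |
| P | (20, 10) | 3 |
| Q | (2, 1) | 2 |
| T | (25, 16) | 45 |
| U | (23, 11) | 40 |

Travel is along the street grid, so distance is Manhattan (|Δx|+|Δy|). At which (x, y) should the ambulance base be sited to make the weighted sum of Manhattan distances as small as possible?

(21, 7)

Manhattan distance separates: Σwᵢ(|x−xᵢ|+|y−yᵢ|) = Σwᵢ|x−xᵢ| + Σwᵢ|y−yᵢ|, so x and y are optimised independently as 1-D weighted medians.
Total weight W = 212; half = 106.
x-coordinate, sorted with cumulative weight:
  x=2 (Q, w=2) cum 2
  x=5 (S, w=12) cum 14
  x=18 (R, w=35) cum 49
  x=20 (P, w=3) cum 52
  x=21 (V, w=75) cum 127  ← median
  x=23 (U, w=40) cum 167
  x=25 (T, w=45) cum 212
⇒ x* = 21
y-coordinate, sorted with cumulative weight:
  y=1 (V, w=75) cum 75
  y=1 (Q, w=2) cum 77
  y=3 (S, w=12) cum 89
  y=7 (R, w=35) cum 124  ← median
  y=10 (P, w=3) cum 127
  y=11 (U, w=40) cum 167
  y=16 (T, w=45) cum 212
⇒ y* = 7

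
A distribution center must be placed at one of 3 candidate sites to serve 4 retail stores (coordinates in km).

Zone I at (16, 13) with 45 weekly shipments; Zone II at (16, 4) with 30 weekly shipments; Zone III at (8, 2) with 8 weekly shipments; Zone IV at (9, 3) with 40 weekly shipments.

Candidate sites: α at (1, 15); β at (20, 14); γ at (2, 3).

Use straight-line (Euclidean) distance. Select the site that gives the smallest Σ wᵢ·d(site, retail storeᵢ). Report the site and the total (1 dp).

Total weighted distance at each candidate:
  α (1, 15): total = 1934.0
  β (20, 14): total = 1266.7
  γ (2, 3): total = 1523.9
Minimum is at β with total 1266.7 km.

β, total 1266.7 km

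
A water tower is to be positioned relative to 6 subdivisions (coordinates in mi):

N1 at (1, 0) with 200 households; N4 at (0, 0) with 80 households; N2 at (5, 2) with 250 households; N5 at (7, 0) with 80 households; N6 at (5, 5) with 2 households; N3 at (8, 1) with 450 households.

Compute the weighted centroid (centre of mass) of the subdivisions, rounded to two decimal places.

(5.29, 0.90)

The minimiser of Σwᵢ‖p−pᵢ‖² is the weighted centroid p* = (Σwᵢpᵢ)/(Σwᵢ).
Σwᵢ = 1062.
Σwᵢxᵢ = 200·1 + 80·0 + 250·5 + 80·7 + 2·5 + 450·8 = 5620.
Σwᵢyᵢ = 200·0 + 80·0 + 250·2 + 80·0 + 2·5 + 450·1 = 960.
x* = 5620/1062 = 5.29, y* = 960/1062 = 0.90.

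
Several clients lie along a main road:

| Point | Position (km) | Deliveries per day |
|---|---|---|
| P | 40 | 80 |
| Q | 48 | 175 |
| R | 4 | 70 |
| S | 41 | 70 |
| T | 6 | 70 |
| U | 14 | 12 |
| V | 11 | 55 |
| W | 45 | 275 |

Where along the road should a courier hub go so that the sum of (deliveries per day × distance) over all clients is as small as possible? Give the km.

x = 45

For a sum of weighted absolute distances on a line, the optimum is the weighted median (not the mean). Total weight W = 807; half-weight = 403.5.
Sort by position and accumulate weight:
  km 4 (R, w=70) → cum 70
  km 6 (T, w=70) → cum 140
  km 11 (V, w=55) → cum 195
  km 14 (U, w=12) → cum 207
  km 40 (P, w=80) → cum 287
  km 41 (S, w=70) → cum 357
  km 45 (W, w=275) → cum 632  ≥ 403.5 → median here
  km 48 (Q, w=175) → cum 807
Optimal location: km 45.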